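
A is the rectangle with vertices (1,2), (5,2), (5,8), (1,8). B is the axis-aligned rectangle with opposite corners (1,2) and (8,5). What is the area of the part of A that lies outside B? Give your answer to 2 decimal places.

|A∩B|: x∈[1,5], y∈[2,5] → 4·3 = 12.
|A| = 24.
|A ∖ B| = |A| − |A∩B| = 24 − 12 = 12.00.

12.00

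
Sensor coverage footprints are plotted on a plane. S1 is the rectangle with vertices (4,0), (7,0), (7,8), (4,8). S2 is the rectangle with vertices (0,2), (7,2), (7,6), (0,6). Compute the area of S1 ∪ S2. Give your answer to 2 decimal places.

40.00

By inclusion–exclusion:
Individual areas: |S1| = 24, |S2| = 28.
|S1∩S2|: x∈[4,7], y∈[2,6] → 3·4 = 12.
|S1 ∪ S2| = 52 − 12 = 40.00.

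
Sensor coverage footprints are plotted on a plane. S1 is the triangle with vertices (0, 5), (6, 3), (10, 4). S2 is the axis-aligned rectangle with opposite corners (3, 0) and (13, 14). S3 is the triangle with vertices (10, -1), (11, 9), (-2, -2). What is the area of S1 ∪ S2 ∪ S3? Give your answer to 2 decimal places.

159.68

By inclusion–exclusion:
Individual areas: |S1| = 7, |S2| = 140, |S3| = 59.5.
|S1∩S2| = 5.95.
|S1∩S3| = 4.0549.
|S2∩S3| = 40.8731.
|S1∩S2∩S3| = 4.0549.
|S1 ∪ S2 ∪ S3| = 206.5 − 50.878 + 4.0549 = 159.68.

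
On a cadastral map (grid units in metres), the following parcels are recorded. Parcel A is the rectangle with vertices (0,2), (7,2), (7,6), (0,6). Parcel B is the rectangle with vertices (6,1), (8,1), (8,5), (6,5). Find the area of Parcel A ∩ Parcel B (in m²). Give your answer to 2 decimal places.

3.00

|Parcel A∩Parcel B|: x∈[6,7], y∈[2,5] → 1·3 = 3.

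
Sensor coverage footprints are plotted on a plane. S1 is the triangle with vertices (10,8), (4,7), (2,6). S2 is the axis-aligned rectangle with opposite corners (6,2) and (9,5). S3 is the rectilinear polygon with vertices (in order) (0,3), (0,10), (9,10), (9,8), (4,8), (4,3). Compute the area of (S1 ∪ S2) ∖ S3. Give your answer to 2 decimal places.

10.50

|S1 ∪ S2| = 11.
|(S1 ∪ S2) ∩ S3| = 0.5.
|(S1 ∪ S2) ∖ S3| = 11 − 0.5 = 10.50.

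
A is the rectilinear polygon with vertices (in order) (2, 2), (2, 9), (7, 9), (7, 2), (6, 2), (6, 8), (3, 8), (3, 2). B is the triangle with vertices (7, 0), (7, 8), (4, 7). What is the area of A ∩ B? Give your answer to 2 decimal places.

The intersection is the polygon with vertices (7,2), (6.143,2), (6,2.333), (6,7.667), (7,8).
By the shoelace formula its area is 5.81.

5.81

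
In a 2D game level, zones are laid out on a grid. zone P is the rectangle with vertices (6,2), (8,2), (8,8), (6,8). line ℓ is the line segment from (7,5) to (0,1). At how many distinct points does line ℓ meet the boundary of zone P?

1

The segment meets the boundary at (6,4.429).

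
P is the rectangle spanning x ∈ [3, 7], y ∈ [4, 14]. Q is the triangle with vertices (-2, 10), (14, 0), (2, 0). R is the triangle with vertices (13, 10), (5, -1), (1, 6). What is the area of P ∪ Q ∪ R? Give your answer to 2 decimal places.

111.18

By inclusion–exclusion:
Individual areas: |P| = 40, |Q| = 60, |R| = 50.
|P∩Q| = 6.5.
|P∩R| = 13.3333.
|Q∩R| = 25.4673.
|P∩Q∩R| = 6.4774.
|P ∪ Q ∪ R| = 150 − 45.3007 + 6.4774 = 111.18.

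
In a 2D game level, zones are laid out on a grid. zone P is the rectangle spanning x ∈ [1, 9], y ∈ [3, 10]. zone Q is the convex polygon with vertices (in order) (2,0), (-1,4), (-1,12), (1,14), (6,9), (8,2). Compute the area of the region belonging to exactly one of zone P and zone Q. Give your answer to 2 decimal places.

59.21

|zone P| = 56, |zone Q| = 82.5, |zone P∩zone Q| = 39.6429.
|zone P △ zone Q| = |zone P| + |zone Q| − 2·|zone P∩zone Q| = 56 + 82.5 − 79.2857 = 59.21.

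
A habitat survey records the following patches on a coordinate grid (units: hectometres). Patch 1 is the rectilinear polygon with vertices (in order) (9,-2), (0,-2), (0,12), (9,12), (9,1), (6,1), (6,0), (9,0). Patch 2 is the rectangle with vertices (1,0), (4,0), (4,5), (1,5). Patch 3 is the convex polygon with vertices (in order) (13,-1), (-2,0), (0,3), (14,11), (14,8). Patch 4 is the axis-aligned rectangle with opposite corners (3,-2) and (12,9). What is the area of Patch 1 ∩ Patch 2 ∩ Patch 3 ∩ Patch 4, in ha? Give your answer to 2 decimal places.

The intersection is the polygon with vertices (3.5,5), (4,5), (4,0), (3,0), (3,4.714).
By the shoelace formula its area is 4.93.

4.93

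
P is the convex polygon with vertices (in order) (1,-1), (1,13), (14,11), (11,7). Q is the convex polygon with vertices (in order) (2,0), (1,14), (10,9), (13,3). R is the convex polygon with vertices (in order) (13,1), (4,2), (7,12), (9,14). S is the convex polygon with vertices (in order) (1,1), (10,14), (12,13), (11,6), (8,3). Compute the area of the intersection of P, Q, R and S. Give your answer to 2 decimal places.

The intersection is the polygon with vertices (11,7), (4.889,2.111), (4.36,1.96), (4,2), (5.765,7.882), (7.5,10.389), (10,9).
By the shoelace formula its area is 27.18.

27.18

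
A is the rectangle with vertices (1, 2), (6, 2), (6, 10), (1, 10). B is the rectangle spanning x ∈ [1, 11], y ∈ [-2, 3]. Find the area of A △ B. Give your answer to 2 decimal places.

80.00

|A∩B|: x∈[1,6], y∈[2,3] → 5·1 = 5.
|A △ B| = |A| + |B| − 2·|A∩B| = 40 + 50 − 10 = 80.00.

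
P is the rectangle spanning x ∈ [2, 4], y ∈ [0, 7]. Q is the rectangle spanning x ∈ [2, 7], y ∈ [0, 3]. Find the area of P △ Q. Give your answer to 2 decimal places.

17.00

|P∩Q|: x∈[2,4], y∈[0,3] → 2·3 = 6.
|P △ Q| = |P| + |Q| − 2·|P∩Q| = 14 + 15 − 12 = 17.00.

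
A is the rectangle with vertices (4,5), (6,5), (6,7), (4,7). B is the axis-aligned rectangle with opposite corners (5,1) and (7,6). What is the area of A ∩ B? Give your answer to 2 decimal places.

|A∩B|: x∈[5,6], y∈[5,6] → 1·1 = 1.

1.00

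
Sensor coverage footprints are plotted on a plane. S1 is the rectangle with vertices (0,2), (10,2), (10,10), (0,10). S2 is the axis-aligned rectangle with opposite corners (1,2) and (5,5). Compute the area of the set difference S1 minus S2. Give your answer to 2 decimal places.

|S1∩S2|: x∈[1,5], y∈[2,5] → 4·3 = 12.
|S1| = 80.
|S1 ∖ S2| = |S1| − |S1∩S2| = 80 − 12 = 68.00.

68.00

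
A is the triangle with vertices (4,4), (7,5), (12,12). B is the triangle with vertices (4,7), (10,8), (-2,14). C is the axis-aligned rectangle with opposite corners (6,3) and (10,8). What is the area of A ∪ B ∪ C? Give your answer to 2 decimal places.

45.75

By inclusion–exclusion:
Individual areas: |A| = 8, |B| = 24, |C| = 20.
|A∩B| = 0.8618.
|A∩C| = 4.381.
|B∩C| = 1.3333.
|A∩B∩C| = 0.3305.
|A ∪ B ∪ C| = 52 − 6.5761 + 0.3305 = 45.75.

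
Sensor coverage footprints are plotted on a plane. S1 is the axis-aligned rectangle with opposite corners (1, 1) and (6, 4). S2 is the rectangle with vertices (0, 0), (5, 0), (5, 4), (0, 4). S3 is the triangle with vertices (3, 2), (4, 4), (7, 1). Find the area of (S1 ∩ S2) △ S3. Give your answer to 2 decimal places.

|S1 ∩ S2| = 12.
|(S1 ∩ S2) ∩ S3| = 3.
|(S1 ∩ S2) △ S3| = 12 + 4.5 − 6 = 10.50.

10.50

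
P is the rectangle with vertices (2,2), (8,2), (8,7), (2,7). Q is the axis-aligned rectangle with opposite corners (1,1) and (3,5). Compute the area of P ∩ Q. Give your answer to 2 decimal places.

3.00

|P∩Q|: x∈[2,3], y∈[2,5] → 1·3 = 3.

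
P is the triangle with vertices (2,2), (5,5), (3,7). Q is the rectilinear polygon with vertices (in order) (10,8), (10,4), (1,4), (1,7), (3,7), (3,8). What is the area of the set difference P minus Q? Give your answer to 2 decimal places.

|P| = 6, |P∩Q| = 4.4.
|P ∖ Q| = |P| − |P∩Q| = 6 − 4.4 = 1.60.

1.60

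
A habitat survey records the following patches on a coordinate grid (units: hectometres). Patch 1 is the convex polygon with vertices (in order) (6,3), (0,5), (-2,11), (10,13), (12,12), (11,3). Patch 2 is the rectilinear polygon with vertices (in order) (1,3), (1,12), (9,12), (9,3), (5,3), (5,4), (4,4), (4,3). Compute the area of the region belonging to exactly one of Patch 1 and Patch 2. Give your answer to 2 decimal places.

44.33

|Patch 1| = 106.5, |Patch 2| = 71, |Patch 1∩Patch 2| = 66.5833.
|Patch 1 △ Patch 2| = |Patch 1| + |Patch 2| − 2·|Patch 1∩Patch 2| = 106.5 + 71 − 133.1667 = 44.33.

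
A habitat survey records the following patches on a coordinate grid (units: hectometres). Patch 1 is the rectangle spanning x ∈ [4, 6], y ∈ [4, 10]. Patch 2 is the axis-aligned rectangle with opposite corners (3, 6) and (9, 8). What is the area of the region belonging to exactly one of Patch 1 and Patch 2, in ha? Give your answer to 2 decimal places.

16.00

|Patch 1∩Patch 2|: x∈[4,6], y∈[6,8] → 2·2 = 4.
|Patch 1 △ Patch 2| = |Patch 1| + |Patch 2| − 2·|Patch 1∩Patch 2| = 12 + 12 − 8 = 16.00.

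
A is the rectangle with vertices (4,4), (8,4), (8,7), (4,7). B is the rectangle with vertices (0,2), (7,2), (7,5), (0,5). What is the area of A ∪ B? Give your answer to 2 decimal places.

30.00

By inclusion–exclusion:
Individual areas: |A| = 12, |B| = 21.
|A∩B|: x∈[4,7], y∈[4,5] → 3·1 = 3.
|A ∪ B| = 33 − 3 = 30.00.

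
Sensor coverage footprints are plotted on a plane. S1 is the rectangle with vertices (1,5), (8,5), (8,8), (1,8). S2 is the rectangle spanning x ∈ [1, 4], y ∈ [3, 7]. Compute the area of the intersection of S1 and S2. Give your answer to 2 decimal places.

|S1∩S2|: x∈[1,4], y∈[5,7] → 3·2 = 6.

6.00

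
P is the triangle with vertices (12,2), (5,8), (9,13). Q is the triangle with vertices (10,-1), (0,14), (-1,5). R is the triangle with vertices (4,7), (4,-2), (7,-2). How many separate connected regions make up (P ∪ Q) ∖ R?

(P ∪ Q) ∖ R splits into 2 disjoint pieces (area 29.5, area 47.9478).

2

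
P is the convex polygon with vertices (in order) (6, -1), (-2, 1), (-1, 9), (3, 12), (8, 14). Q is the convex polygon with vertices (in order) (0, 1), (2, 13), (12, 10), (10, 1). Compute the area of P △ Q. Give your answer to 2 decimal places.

|P| = 99, |Q| = 108, |P∩Q| = 65.9692.
|P △ Q| = |P| + |Q| − 2·|P∩Q| = 99 + 108 − 131.9385 = 75.06.

75.06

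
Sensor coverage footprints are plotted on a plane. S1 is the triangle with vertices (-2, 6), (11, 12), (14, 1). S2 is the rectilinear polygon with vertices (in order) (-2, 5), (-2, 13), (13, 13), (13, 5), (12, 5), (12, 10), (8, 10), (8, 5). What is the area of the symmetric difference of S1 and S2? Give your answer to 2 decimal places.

|S1| = 80.5, |S2| = 100, |S1∩S2| = 37.4606.
|S1 △ S2| = |S1| + |S2| − 2·|S1∩S2| = 80.5 + 100 − 74.9212 = 105.58.

105.58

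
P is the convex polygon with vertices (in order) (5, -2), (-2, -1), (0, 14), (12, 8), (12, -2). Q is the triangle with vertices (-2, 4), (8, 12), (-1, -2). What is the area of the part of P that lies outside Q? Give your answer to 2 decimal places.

|P| = 169.5, |P∩Q| = 32.2158.
|P ∖ Q| = |P| − |P∩Q| = 169.5 − 32.2158 = 137.28.

137.28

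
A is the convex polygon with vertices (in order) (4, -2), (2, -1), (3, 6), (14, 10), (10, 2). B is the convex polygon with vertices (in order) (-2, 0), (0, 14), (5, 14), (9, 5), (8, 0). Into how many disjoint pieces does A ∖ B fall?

2

A ∖ B splits into 2 disjoint pieces (area 5.9286, area 23.2759).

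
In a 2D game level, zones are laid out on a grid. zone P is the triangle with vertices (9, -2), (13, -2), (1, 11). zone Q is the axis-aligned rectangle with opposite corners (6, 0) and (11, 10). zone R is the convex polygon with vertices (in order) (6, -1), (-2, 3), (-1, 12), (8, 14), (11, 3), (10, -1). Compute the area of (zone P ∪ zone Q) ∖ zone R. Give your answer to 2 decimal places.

|zone P ∪ zone Q| = 64.1683.
|(zone P ∪ zone Q) ∩ zone R| = 51.0121.
|(zone P ∪ zone Q) ∖ zone R| = 64.1683 − 51.0121 = 13.16.

13.16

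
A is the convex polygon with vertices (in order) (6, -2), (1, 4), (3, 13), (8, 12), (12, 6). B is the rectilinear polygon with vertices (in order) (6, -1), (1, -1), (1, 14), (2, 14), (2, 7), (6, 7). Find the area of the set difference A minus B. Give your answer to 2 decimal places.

|A| = 98.5, |A∩B| = 28.8333.
|A ∖ B| = |A| − |A∩B| = 98.5 − 28.8333 = 69.67.

69.67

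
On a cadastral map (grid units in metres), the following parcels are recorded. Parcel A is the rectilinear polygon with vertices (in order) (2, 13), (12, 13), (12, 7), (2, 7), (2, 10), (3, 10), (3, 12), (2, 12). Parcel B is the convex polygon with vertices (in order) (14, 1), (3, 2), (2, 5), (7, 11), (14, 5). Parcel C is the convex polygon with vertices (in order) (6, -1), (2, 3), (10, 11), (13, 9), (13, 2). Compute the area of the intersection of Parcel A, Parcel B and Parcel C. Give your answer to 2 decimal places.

The intersection is the polygon with vertices (11.667,7), (6,7), (8.615,9.615).
By the shoelace formula its area is 7.41.

7.41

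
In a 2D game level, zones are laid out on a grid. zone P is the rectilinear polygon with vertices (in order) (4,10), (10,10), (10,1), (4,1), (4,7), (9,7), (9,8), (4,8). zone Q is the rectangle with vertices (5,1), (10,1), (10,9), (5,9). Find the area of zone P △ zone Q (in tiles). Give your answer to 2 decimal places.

17.00

|zone P| = 49, |zone Q| = 40, |zone P∩zone Q| = 36.
|zone P △ zone Q| = |zone P| + |zone Q| − 2·|zone P∩zone Q| = 49 + 40 − 72 = 17.00.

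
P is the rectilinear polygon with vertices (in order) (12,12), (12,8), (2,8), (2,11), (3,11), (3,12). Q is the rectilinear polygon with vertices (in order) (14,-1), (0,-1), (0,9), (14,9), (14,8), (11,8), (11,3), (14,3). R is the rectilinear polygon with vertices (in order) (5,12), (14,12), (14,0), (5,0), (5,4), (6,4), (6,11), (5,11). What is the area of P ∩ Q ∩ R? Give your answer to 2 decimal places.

The intersection is the polygon with vertices (11,8), (6,8), (6,9), (12,9), (12,8).
By the shoelace formula its area is 6.00.

6.00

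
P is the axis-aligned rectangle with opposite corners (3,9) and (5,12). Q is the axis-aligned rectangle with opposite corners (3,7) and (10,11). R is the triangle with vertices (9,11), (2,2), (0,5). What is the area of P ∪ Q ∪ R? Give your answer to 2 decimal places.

By inclusion–exclusion:
Individual areas: |P| = 6, |Q| = 28, |R| = 19.5.
|P∩Q|: x∈[3,5], y∈[9,11] → 2·2 = 4.
|P∩R| = 0.
|Q∩R| = 5.7778.
|P∩Q∩R| = 0.
|P ∪ Q ∪ R| = 53.5 − 9.7778 + 0 = 43.72.

43.72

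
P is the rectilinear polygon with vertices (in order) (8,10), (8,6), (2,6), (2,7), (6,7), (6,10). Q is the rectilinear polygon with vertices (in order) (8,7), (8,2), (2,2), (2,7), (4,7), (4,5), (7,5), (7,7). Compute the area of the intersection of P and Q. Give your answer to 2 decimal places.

3.00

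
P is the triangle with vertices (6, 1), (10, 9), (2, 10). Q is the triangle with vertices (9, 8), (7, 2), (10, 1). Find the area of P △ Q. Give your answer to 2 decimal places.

42.89

|P| = 34, |Q| = 10, |P∩Q| = 0.5556.
|P △ Q| = |P| + |Q| − 2·|P∩Q| = 34 + 10 − 1.1111 = 42.89.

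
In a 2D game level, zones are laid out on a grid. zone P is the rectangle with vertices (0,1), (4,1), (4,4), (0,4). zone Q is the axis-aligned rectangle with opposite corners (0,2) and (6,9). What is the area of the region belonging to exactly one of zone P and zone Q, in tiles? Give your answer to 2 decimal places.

|zone P∩zone Q|: x∈[0,4], y∈[2,4] → 4·2 = 8.
|zone P △ zone Q| = |zone P| + |zone Q| − 2·|zone P∩zone Q| = 12 + 42 − 16 = 38.00.

38.00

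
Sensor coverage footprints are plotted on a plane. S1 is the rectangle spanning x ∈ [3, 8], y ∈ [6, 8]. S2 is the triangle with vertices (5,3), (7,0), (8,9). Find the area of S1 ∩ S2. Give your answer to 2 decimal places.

1.56

The intersection is the polygon with vertices (7.889,8), (7.667,6), (6.5,6), (7.5,8).
By the shoelace formula its area is 1.56.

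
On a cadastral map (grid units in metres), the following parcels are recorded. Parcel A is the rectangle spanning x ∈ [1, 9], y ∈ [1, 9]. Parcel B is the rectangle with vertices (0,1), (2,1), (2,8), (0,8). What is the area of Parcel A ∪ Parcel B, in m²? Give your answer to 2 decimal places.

71.00

By inclusion–exclusion:
Individual areas: |Parcel A| = 64, |Parcel B| = 14.
|Parcel A∩Parcel B|: x∈[1,2], y∈[1,8] → 1·7 = 7.
|Parcel A ∪ Parcel B| = 78 − 7 = 71.00.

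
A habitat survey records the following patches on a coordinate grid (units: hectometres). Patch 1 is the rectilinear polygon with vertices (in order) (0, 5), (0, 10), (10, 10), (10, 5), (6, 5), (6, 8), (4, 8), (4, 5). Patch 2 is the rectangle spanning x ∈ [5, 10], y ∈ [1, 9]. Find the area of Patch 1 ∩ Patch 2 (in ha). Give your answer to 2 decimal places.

The intersection is the polygon with vertices (10,5), (6,5), (6,8), (5,8), (5,9), (10,9).
By the shoelace formula its area is 17.00.

17.00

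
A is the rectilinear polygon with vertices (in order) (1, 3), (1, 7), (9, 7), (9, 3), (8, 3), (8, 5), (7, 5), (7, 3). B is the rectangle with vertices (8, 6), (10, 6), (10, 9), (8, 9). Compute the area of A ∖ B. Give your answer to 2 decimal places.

|A| = 30, |A∩B| = 1.
|A ∖ B| = |A| − |A∩B| = 30 − 1 = 29.00.

29.00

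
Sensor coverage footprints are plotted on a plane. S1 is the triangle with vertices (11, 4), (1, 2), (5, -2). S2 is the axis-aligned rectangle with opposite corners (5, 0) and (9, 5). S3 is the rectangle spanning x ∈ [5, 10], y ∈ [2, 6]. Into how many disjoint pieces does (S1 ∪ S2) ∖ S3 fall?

(S1 ∪ S2) ∖ S3 splits into 2 disjoint pieces (area 0.4, area 19.6).

2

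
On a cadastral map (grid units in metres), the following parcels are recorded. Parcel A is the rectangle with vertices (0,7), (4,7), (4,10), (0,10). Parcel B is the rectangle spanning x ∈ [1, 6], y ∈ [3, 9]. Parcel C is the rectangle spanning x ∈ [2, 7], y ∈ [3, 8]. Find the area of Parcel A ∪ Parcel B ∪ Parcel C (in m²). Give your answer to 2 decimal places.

41.00

By inclusion–exclusion:
Individual areas: |Parcel A| = 12, |Parcel B| = 30, |Parcel C| = 25.
|Parcel A∩Parcel B|: x∈[1,4], y∈[7,9] → 3·2 = 6.
|Parcel A∩Parcel C|: x∈[2,4], y∈[7,8] → 2·1 = 2.
|Parcel B∩Parcel C|: x∈[2,6], y∈[3,8] → 4·5 = 20.
|Parcel A∩Parcel B∩Parcel C| = 2.
|Parcel A ∪ Parcel B ∪ Parcel C| = 67 − 28 + 2 = 41.00.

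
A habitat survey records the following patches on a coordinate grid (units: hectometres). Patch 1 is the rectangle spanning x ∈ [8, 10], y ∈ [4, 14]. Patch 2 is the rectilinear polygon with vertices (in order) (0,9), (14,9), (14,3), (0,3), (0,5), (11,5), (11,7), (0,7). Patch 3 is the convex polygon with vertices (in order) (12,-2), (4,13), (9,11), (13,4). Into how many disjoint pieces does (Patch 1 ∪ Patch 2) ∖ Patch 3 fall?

(Patch 1 ∪ Patch 2) ∖ Patch 3 splits into 4 disjoint pieces (area 6.675, area 13.2262, area 17.6667, area 13.3333).

4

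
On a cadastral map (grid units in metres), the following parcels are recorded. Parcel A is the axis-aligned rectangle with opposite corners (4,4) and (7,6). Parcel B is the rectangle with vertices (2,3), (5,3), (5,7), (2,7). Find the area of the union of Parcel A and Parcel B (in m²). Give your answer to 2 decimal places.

16.00

By inclusion–exclusion:
Individual areas: |Parcel A| = 6, |Parcel B| = 12.
|Parcel A∩Parcel B|: x∈[4,5], y∈[4,6] → 1·2 = 2.
|Parcel A ∪ Parcel B| = 18 − 2 = 16.00.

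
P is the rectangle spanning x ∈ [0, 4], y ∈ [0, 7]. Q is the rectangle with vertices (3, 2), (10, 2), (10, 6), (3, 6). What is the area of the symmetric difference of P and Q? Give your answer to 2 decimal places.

48.00

|P∩Q|: x∈[3,4], y∈[2,6] → 1·4 = 4.
|P △ Q| = |P| + |Q| − 2·|P∩Q| = 28 + 28 − 8 = 48.00.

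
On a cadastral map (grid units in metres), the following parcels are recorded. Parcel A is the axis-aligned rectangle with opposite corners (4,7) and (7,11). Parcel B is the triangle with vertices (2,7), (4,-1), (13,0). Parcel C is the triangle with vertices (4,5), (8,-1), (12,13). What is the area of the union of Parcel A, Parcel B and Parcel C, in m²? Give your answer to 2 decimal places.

76.82

By inclusion–exclusion:
Individual areas: |Parcel A| = 12, |Parcel B| = 37, |Parcel C| = 40.
|Parcel A∩Parcel B| = 0.
|Parcel A∩Parcel C| = 0.5.
|Parcel B∩Parcel C| = 11.68.
|Parcel A∩Parcel B∩Parcel C| = 0.
|Parcel A ∪ Parcel B ∪ Parcel C| = 89 − 12.18 + 0 = 76.82.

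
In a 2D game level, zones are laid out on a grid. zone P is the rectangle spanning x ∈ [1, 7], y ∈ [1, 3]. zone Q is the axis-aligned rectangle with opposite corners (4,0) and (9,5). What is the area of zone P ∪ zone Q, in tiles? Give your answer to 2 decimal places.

By inclusion–exclusion:
Individual areas: |zone P| = 12, |zone Q| = 25.
|zone P∩zone Q|: x∈[4,7], y∈[1,3] → 3·2 = 6.
|zone P ∪ zone Q| = 37 − 6 = 31.00.

31.00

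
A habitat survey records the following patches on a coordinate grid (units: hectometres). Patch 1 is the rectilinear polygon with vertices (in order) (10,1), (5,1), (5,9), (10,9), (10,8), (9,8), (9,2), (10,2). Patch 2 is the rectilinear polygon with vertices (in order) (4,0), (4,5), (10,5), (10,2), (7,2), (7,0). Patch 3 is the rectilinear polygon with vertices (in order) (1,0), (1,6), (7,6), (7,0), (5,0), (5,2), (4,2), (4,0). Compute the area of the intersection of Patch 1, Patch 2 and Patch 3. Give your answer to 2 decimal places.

The intersection is the polygon with vertices (5,2), (5,5), (7,5), (7,2), (7,1), (5,1).
By the shoelace formula its area is 8.00.

8.00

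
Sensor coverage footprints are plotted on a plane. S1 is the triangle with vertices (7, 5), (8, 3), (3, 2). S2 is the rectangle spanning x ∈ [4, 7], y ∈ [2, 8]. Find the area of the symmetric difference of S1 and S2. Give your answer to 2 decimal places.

15.25

|S1| = 5.5, |S2| = 18, |S1∩S2| = 4.125.
|S1 △ S2| = |S1| + |S2| − 2·|S1∩S2| = 5.5 + 18 − 8.25 = 15.25.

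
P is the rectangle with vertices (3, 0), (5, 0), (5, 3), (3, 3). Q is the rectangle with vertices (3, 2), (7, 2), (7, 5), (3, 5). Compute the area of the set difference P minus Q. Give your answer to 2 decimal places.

4.00

|P∩Q|: x∈[3,5], y∈[2,3] → 2·1 = 2.
|P| = 6.
|P ∖ Q| = |P| − |P∩Q| = 6 − 2 = 4.00.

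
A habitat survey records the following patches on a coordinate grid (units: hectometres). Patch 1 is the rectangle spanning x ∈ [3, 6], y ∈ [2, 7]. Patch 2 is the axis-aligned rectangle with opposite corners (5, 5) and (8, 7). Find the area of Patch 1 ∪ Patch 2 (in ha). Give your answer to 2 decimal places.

By inclusion–exclusion:
Individual areas: |Patch 1| = 15, |Patch 2| = 6.
|Patch 1∩Patch 2|: x∈[5,6], y∈[5,7] → 1·2 = 2.
|Patch 1 ∪ Patch 2| = 21 − 2 = 19.00.

19.00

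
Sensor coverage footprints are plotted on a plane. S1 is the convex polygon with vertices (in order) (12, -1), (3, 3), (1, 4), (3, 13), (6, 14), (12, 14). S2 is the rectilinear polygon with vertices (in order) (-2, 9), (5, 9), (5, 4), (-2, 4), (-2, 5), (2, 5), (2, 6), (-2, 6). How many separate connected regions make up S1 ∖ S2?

2

S1 ∖ S2 splits into 2 disjoint pieces (area 108.2778, area 0.6667).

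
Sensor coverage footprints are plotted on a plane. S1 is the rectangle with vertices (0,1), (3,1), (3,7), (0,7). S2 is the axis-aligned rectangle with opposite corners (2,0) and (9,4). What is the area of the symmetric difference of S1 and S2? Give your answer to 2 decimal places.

40.00

|S1∩S2|: x∈[2,3], y∈[1,4] → 1·3 = 3.
|S1 △ S2| = |S1| + |S2| − 2·|S1∩S2| = 18 + 28 − 6 = 40.00.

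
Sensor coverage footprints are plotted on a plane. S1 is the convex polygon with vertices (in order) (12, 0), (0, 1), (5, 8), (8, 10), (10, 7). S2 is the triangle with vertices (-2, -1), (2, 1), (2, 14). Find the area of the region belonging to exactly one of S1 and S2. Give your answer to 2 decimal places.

87.61

|S1| = 67.5, |S2| = 26, |S1∩S2| = 2.9429.
|S1 △ S2| = |S1| + |S2| − 2·|S1∩S2| = 67.5 + 26 − 5.8857 = 87.61.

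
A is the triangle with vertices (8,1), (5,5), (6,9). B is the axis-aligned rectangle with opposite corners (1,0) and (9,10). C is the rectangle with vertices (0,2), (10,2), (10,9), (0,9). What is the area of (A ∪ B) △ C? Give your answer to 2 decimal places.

|A ∪ B| = 80.
|(A ∪ B) ∩ C| = 56.
|(A ∪ B) △ C| = 80 + 70 − 112 = 38.00.

38.00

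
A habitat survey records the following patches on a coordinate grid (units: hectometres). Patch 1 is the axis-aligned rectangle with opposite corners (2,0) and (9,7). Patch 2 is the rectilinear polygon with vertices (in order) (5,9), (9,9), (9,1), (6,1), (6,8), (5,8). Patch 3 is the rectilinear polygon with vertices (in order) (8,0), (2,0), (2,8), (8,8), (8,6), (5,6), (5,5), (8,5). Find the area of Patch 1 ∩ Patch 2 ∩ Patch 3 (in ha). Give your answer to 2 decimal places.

10.00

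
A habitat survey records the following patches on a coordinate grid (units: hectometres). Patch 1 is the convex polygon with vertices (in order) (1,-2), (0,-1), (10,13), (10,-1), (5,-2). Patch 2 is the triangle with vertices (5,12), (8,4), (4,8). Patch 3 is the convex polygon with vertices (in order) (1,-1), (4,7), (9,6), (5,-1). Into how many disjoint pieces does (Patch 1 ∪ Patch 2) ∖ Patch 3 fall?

(Patch 1 ∪ Patch 2) ∖ Patch 3 is a single connected region.

1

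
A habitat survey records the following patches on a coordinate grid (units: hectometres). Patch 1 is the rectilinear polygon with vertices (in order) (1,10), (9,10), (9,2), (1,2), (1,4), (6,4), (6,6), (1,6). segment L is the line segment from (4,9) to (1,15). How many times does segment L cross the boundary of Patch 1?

The segment meets the boundary at (3.5,10).

1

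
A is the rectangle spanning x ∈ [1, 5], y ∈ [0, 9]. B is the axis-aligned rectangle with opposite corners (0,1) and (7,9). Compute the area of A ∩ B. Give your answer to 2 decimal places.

32.00

|A∩B|: x∈[1,5], y∈[1,9] → 4·8 = 32.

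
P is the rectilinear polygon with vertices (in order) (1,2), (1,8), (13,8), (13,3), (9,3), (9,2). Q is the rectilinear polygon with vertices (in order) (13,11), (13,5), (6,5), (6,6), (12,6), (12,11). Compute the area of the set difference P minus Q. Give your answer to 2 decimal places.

|P| = 68, |P∩Q| = 9.
|P ∖ Q| = |P| − |P∩Q| = 68 − 9 = 59.00.

59.00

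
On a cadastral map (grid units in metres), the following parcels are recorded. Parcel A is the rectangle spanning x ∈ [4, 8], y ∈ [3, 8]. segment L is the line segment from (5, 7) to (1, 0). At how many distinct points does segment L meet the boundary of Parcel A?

1

The segment meets the boundary at (4,5.25).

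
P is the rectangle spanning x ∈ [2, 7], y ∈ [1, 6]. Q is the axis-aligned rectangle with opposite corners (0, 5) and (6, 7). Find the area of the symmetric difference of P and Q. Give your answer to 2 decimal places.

29.00

|P∩Q|: x∈[2,6], y∈[5,6] → 4·1 = 4.
|P △ Q| = |P| + |Q| − 2·|P∩Q| = 25 + 12 − 8 = 29.00.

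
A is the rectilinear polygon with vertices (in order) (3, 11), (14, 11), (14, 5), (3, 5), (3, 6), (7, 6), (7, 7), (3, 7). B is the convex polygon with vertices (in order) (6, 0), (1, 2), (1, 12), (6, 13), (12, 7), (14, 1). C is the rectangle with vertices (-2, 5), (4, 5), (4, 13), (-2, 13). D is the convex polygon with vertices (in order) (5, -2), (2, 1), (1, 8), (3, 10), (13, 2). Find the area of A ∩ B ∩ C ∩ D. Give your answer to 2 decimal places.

3.60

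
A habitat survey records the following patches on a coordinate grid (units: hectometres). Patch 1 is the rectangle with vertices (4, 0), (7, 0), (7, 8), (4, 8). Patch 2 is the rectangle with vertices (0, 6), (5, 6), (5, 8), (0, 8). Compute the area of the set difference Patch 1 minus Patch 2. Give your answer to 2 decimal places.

|Patch 1∩Patch 2|: x∈[4,5], y∈[6,8] → 1·2 = 2.
|Patch 1| = 24.
|Patch 1 ∖ Patch 2| = |Patch 1| − |Patch 1∩Patch 2| = 24 − 2 = 22.00.

22.00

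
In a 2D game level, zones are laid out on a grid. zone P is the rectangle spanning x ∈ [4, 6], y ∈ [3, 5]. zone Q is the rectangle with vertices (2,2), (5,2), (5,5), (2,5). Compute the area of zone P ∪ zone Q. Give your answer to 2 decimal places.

By inclusion–exclusion:
Individual areas: |zone P| = 4, |zone Q| = 9.
|zone P∩zone Q|: x∈[4,5], y∈[3,5] → 1·2 = 2.
|zone P ∪ zone Q| = 13 − 2 = 11.00.

11.00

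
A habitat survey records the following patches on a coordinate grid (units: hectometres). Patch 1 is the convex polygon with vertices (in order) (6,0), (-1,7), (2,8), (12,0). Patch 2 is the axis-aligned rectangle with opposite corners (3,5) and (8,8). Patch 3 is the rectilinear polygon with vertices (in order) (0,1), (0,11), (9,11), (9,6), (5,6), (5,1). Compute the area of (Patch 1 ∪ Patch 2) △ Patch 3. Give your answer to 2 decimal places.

|Patch 1 ∪ Patch 2| = 49.975.
|(Patch 1 ∪ Patch 2) ∩ Patch 3| = 27.4333.
|(Patch 1 ∪ Patch 2) △ Patch 3| = 49.975 + 70 − 54.8667 = 65.11.

65.11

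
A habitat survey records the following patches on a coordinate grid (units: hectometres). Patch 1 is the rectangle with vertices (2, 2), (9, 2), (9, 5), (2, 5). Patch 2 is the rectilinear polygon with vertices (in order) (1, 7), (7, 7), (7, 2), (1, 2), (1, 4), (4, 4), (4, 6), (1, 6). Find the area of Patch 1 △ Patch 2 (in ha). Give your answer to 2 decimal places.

|Patch 1| = 21, |Patch 2| = 24, |Patch 1∩Patch 2| = 13.
|Patch 1 △ Patch 2| = |Patch 1| + |Patch 2| − 2·|Patch 1∩Patch 2| = 21 + 24 − 26 = 19.00.

19.00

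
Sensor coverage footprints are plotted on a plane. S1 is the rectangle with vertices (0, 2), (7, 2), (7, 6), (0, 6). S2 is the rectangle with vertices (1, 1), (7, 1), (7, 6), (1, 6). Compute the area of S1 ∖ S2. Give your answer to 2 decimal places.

4.00

|S1∩S2|: x∈[1,7], y∈[2,6] → 6·4 = 24.
|S1| = 28.
|S1 ∖ S2| = |S1| − |S1∩S2| = 28 − 24 = 4.00.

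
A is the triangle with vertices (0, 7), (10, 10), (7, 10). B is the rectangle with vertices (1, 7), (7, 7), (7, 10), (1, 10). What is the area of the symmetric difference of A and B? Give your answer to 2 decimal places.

|A| = 4.5, |B| = 18, |A∩B| = 3.0857.
|A △ B| = |A| + |B| − 2·|A∩B| = 4.5 + 18 − 6.1714 = 16.33.

16.33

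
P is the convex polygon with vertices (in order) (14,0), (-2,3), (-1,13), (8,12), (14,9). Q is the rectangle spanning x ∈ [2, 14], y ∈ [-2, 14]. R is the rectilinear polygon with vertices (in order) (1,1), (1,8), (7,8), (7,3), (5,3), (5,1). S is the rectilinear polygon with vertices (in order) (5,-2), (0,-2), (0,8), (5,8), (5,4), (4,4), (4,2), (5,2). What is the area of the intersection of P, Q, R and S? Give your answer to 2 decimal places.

The intersection is the polygon with vertices (5,8), (5,4), (4,4), (4,2), (5,2), (5,1.688), (2,2.25), (2,8).
By the shoelace formula its area is 16.09.

16.09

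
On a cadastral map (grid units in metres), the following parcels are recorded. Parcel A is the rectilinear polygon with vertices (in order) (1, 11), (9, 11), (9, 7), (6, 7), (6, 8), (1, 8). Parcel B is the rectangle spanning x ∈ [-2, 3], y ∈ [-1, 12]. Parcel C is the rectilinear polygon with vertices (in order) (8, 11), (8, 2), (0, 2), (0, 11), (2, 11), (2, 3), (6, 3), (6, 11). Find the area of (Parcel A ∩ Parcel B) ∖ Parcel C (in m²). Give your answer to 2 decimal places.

|Parcel A ∩ Parcel B| = 6.
|(Parcel A ∩ Parcel B) ∩ Parcel C| = 3.
|(Parcel A ∩ Parcel B) ∖ Parcel C| = 6 − 3 = 3.00.

3.00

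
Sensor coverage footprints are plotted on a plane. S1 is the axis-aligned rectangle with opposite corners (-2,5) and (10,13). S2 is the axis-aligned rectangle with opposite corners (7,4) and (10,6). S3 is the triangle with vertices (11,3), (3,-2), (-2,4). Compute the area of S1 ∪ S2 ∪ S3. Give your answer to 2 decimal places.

135.50

By inclusion–exclusion:
Individual areas: |S1| = 96, |S2| = 6, |S3| = 36.5.
|S1∩S2|: x∈[7,10], y∈[5,6] → 3·1 = 3.
|S1∩S3| = 0.
|S2∩S3| = 0.
|S1∩S2∩S3| = 0.
|S1 ∪ S2 ∪ S3| = 138.5 − 3 + 0 = 135.50.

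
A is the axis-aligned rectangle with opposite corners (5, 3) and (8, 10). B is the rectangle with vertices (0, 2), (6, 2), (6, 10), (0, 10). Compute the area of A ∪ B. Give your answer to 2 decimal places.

By inclusion–exclusion:
Individual areas: |A| = 21, |B| = 48.
|A∩B|: x∈[5,6], y∈[3,10] → 1·7 = 7.
|A ∪ B| = 69 − 7 = 62.00.

62.00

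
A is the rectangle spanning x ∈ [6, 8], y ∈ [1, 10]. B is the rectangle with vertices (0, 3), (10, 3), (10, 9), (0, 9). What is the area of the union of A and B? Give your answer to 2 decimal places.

By inclusion–exclusion:
Individual areas: |A| = 18, |B| = 60.
|A∩B|: x∈[6,8], y∈[3,9] → 2·6 = 12.
|A ∪ B| = 78 − 12 = 66.00.

66.00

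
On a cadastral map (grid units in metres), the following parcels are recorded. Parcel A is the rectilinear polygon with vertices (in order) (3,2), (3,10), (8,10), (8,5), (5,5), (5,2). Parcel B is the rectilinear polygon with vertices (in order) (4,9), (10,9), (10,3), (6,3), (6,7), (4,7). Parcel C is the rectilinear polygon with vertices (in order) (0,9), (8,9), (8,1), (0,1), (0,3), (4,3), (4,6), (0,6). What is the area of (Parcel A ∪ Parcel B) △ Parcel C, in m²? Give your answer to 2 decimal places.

45.00

|Parcel A ∪ Parcel B| = 47.
|(Parcel A ∪ Parcel B) ∩ Parcel C| = 27.
|(Parcel A ∪ Parcel B) △ Parcel C| = 47 + 52 − 54 = 45.00.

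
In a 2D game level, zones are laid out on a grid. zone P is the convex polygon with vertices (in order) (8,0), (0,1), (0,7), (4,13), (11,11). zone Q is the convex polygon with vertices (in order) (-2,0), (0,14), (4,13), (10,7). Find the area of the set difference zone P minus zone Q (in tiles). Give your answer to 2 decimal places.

44.34

|zone P| = 103.5, |zone P∩zone Q| = 59.1606.
|zone P ∖ zone Q| = |zone P| − |zone P∩zone Q| = 103.5 − 59.1606 = 44.34.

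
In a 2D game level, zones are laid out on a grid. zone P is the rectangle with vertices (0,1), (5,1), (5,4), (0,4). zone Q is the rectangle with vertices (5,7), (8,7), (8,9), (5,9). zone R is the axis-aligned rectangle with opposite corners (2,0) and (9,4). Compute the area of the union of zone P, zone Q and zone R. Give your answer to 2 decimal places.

By inclusion–exclusion:
Individual areas: |zone P| = 15, |zone Q| = 6, |zone R| = 28.
|zone P∩zone Q| = 0 (no overlap).
|zone P∩zone R|: x∈[2,5], y∈[1,4] → 3·3 = 9.
|zone Q∩zone R| = 0 (no overlap).
|zone P∩zone Q∩zone R| = 0.
|zone P ∪ zone Q ∪ zone R| = 49 − 9 + 0 = 40.00.

40.00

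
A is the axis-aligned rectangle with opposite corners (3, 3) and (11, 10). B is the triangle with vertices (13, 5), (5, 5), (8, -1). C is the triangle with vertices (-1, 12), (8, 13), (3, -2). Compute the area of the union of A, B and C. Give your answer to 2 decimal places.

By inclusion–exclusion:
Individual areas: |A| = 56, |B| = 24, |C| = 65.
|A∩B| = 11.
|A∩C| = 19.8333.
|B∩C| = 0.0667.
|A∩B∩C| = 0.0667.
|A ∪ B ∪ C| = 145 − 30.9 + 0.0667 = 114.17.

114.17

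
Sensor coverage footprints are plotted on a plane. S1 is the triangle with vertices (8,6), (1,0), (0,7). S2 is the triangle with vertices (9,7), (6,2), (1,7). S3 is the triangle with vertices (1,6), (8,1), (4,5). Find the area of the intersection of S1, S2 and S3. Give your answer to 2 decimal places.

The intersection is the polygon with vertices (2.5,5.5), (4,5), (5.308,3.692), (4.818,3.273), (4.5,3.5).
By the shoelace formula its area is 1.78.

1.78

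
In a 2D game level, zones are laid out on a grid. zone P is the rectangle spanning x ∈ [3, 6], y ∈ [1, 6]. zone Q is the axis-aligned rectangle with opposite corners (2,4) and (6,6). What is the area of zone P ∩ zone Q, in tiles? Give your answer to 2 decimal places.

|zone P∩zone Q|: x∈[3,6], y∈[4,6] → 3·2 = 6.

6.00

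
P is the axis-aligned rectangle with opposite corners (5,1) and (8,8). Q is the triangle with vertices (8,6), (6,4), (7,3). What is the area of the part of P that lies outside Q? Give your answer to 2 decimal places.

|P| = 21, |P∩Q| = 2.
|P ∖ Q| = |P| − |P∩Q| = 21 − 2 = 19.00.

19.00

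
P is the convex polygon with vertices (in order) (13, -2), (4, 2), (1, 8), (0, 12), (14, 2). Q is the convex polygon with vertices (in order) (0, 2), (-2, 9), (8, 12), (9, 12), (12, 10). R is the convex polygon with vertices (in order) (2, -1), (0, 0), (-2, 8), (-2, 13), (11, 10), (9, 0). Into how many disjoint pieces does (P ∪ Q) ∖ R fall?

(P ∪ Q) ∖ R splits into 2 disjoint pieces (area 5.9571, area 20.699).

2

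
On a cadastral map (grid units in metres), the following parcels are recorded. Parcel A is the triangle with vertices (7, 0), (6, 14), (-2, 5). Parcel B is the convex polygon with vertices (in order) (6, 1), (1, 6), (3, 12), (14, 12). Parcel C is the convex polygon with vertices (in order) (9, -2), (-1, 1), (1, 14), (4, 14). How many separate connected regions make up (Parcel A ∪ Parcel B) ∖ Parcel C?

2

(Parcel A ∪ Parcel B) ∖ Parcel C splits into 2 disjoint pieces (area 2.4428, area 44.1175).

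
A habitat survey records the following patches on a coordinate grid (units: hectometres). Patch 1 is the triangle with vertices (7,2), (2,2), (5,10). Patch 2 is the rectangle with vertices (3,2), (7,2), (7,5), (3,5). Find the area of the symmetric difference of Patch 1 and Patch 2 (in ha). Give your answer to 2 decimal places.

|Patch 1| = 20, |Patch 2| = 12, |Patch 1∩Patch 2| = 10.8542.
|Patch 1 △ Patch 2| = |Patch 1| + |Patch 2| − 2·|Patch 1∩Patch 2| = 20 + 12 − 21.7083 = 10.29.

10.29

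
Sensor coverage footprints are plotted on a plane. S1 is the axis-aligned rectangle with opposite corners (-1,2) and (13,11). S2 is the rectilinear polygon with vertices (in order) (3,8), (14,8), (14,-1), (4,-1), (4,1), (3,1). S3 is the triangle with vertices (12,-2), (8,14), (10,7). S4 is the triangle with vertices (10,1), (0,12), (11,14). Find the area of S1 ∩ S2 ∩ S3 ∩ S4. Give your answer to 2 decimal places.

The intersection is the polygon with vertices (9.5,8), (9.714,8), (10,7), (10.343,5.457), (10.294,4.824).
By the shoelace formula its area is 0.65.

0.65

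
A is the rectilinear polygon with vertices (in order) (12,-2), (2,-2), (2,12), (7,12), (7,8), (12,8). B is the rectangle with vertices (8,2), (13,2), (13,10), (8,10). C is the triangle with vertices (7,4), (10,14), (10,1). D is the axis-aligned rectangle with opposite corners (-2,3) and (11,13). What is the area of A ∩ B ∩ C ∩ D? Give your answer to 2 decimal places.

9.93

The intersection is the polygon with vertices (8,7.333), (8.2,8), (10,8), (10,3), (8,3).
By the shoelace formula its area is 9.93.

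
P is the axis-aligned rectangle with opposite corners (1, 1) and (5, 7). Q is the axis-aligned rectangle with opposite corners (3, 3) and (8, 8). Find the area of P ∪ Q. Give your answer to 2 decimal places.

41.00

By inclusion–exclusion:
Individual areas: |P| = 24, |Q| = 25.
|P∩Q|: x∈[3,5], y∈[3,7] → 2·4 = 8.
|P ∪ Q| = 49 − 8 = 41.00.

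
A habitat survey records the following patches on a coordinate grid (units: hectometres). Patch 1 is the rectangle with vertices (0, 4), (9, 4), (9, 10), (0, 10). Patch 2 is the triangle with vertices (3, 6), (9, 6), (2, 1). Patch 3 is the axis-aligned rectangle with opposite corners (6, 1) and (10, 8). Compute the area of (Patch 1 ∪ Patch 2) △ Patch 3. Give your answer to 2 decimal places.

|Patch 1 ∪ Patch 2| = 59.4.
|(Patch 1 ∪ Patch 2) ∩ Patch 3| = 12.0143.
|(Patch 1 ∪ Patch 2) △ Patch 3| = 59.4 + 28 − 24.0286 = 63.37.

63.37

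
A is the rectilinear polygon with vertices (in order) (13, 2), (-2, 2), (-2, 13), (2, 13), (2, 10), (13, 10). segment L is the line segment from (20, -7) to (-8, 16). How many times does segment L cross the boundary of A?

2

The segment meets the boundary at (-2,11.071), (9.043,2).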